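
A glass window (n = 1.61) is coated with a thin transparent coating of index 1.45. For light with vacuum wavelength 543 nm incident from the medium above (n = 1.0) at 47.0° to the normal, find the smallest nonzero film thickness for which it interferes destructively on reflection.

108 nm

Top surface (1.0 → 1.45): reflection off a higher-index medium gives a half-wave phase shift.
At the lower boundary (n = 1.45 to n = 1.61) the reflected ray undergoes a half-wave phase shift.
Zero or two π shifts → no net half-wave offset.
So the condition for destructive reflection is 2 n t cos θ_r = (m + ½) λ.
Snell's law: 1.0 sin 47.0° = 1.45 sin θ_r → sin θ_r = 0.504, cos θ_r = 0.863.
Minimum at m = 0: t = λ / (4 n cos θ_r) = 543 / (4 × 1.45 × 0.863) = 108 nm.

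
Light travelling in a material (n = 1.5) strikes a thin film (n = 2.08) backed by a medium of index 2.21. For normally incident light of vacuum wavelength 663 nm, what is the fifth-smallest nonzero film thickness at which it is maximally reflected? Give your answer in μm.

0.797 μm

At the upper boundary (n = 1.5 to n = 2.08) the reflected ray undergoes a half-wave phase shift.
At the lower boundary (n = 2.08 to n = 2.21) the reflected ray undergoes a half-wave phase shift.
The two reflections carry the same phase change, so no net offset.
With no net inversion, constructive interference in reflection requires 2 n t = m λ.
The fifth-smallest nonzero thickness corresponds to m = 5: t = m λ / (2 n) = 5.00 × 663 / (2 × 2.08) = 797 nm.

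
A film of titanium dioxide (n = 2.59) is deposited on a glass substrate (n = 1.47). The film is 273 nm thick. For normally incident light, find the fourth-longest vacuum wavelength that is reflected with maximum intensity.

At the upper boundary (n = 1.0 to n = 2.59) the reflected ray undergoes a half-wave phase shift.
Bottom surface (2.59 → 1.47): reflection off a lower-index medium gives no phase shift.
Exactly one π shift → a net half-wave offset.
For maximum reflection here: 2 n t = (m + ½) λ.
λ = 2 n t / (m + ½). The fourth-longest wavelength is m = 3: λ = 2 × 2.59 × 273 / 3.50 = 404 nm.

404 nm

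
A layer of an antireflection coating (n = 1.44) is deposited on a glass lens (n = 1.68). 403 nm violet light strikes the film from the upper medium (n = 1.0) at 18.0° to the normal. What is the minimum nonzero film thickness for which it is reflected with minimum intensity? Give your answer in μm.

0.0716 μm

At the upper boundary (n = 1.0 to n = 1.44) the reflected ray undergoes a half-wave phase shift.
Ray reflecting at the bottom interface goes from n = 1.44 toward n = 1.68: a half-wave phase shift.
The two reflections carry the same phase change, so no net offset.
With no net inversion, destructive interference in reflection requires 2 n t cos θ_r = (m + ½) λ.
Snell's law: 1.0 sin 18.0° = 1.44 sin θ_r → sin θ_r = 0.215, cos θ_r = 0.977.
Minimum at m = 0: t = λ / (4 n cos θ_r) = 403 / (4 × 1.44 × 0.977) = 71.6 nm.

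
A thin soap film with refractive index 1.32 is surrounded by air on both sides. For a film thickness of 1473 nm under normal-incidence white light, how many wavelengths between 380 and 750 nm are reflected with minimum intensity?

Ray reflecting at the top interface goes from n = 1.0 toward n = 1.32: a half-wave phase shift.
Bottom surface (1.32 → 1.0): reflection off a lower-index medium gives no phase shift.
Net: one phase inversion between the two reflected rays.
With one net inversion, destructive interference in reflection requires 2 n t = m λ.
λ = 2 n t / m = 3889 / m nm.
m=5: 778 nm (IR); m=6: 648 nm (visible); m=7: 556 nm (visible); m=8: 486 nm (visible); m=9: 432 nm (visible); m=10: 389 nm (visible); m=11: 354 nm (UV).

5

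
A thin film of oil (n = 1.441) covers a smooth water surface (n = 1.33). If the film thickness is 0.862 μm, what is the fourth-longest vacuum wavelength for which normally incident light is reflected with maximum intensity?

Ray reflecting at the top interface goes from n = 1.0 toward n = 1.441: a half-wave phase shift.
Ray reflecting at the bottom interface goes from n = 1.441 toward n = 1.33: no phase shift.
Net: one phase inversion between the two reflected rays.
For maximum reflection here: 2 n t = (m + ½) λ.
λ = 2 n t / (m + ½). The fourth-longest wavelength is m = 3: λ = 2 × 1.441 × 862 / 3.50 = 710 nm.

710 nm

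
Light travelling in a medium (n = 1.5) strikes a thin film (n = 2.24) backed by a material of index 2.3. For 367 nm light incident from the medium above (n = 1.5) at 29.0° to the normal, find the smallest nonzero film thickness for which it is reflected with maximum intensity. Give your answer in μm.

Ray reflecting at the top interface goes from n = 1.5 toward n = 2.24: a half-wave phase shift.
Ray reflecting at the bottom interface goes from n = 2.24 toward n = 2.3: a half-wave phase shift.
The two reflections carry the same phase change, so no net offset.
So the condition for constructive reflection is 2 n t cos θ_r = m λ.
Snell's law: 1.5 sin 29.0° = 2.24 sin θ_r → sin θ_r = 0.325, cos θ_r = 0.946.
Minimum nonzero at m = 1: t = λ / (2 n cos θ_r) = 367 / (2 × 2.24 × 0.946) = 86.6 nm.

0.0866 μm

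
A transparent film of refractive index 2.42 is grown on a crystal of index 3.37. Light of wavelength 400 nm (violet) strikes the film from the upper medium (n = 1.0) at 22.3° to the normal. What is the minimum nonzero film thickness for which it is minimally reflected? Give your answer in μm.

At the upper boundary (n = 1.0 to n = 2.42) the reflected ray undergoes a half-wave phase shift.
At the lower boundary (n = 2.42 to n = 3.37) the reflected ray undergoes a half-wave phase shift.
Net: no relative phase inversion (both shifts match).
For dark reflection here: 2 n t cos θ_r = (m + ½) λ.
Snell's law: 1.0 sin 22.3° = 2.42 sin θ_r → sin θ_r = 0.157, cos θ_r = 0.988.
Minimum at m = 0: t = λ / (4 n cos θ_r) = 400 / (4 × 2.42 × 0.988) = 41.8 nm.

0.0418 μm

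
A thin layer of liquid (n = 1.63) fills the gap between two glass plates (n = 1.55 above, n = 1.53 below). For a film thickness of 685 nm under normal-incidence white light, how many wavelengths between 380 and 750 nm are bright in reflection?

3

At the upper boundary (n = 1.55 to n = 1.63) the reflected ray undergoes a half-wave phase shift.
Ray reflecting at the bottom interface goes from n = 1.63 toward n = 1.53: no phase shift.
The two reflections differ by half a wavelength.
With one net inversion, constructive interference in reflection requires 2 n t = (m + ½) λ.
λ = 2 n t / (m + ½) = 2233 / (m + ½) nm.
m=2: 893 nm (IR); m=3: 638 nm (visible); m=4: 496 nm (visible); m=5: 406 nm (visible); m=6: 344 nm (UV).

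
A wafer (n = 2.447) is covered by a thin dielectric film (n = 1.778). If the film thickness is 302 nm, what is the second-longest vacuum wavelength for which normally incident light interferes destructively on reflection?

716 nm

At the upper boundary (n = 1.0 to n = 1.778) the reflected ray undergoes a half-wave phase shift.
At the lower boundary (n = 1.778 to n = 2.447) the reflected ray undergoes a half-wave phase shift.
Zero or two π shifts → no net half-wave offset.
For minimum reflection here: 2 n t = (m + ½) λ.
λ = 2 n t / (m + ½). The second-longest wavelength is m = 1: λ = 2 × 1.778 × 302 / 1.50 = 716 nm.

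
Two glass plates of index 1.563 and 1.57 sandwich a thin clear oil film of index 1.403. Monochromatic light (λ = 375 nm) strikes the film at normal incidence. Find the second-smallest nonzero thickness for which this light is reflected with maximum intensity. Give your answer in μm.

At the upper boundary (n = 1.563 to n = 1.403) the reflected ray undergoes no phase shift.
Ray reflecting at the bottom interface goes from n = 1.403 toward n = 1.57: a half-wave phase shift.
The two reflections differ by half a wavelength.
With one net inversion, constructive interference in reflection requires 2 n t = (m + ½) λ.
The second-smallest nonzero thickness corresponds to m = 1: t = (m + ½) λ / (2 n) = 1.50 × 375 / (2 × 1.403) = 200 nm.

0.200 μm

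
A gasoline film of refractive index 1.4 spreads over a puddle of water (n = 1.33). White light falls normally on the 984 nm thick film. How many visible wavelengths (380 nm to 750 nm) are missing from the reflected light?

4

At the upper boundary (n = 1.0 to n = 1.4) the reflected ray undergoes a half-wave phase shift.
At the lower boundary (n = 1.4 to n = 1.33) the reflected ray undergoes no phase shift.
Exactly one π shift → a net half-wave offset.
So the condition for destructive reflection is 2 n t = m λ.
λ = 2 n t / m = 2755 / m nm.
m=3: 918 nm (IR); m=4: 689 nm (visible); m=5: 551 nm (visible); m=6: 459 nm (visible); m=7: 394 nm (visible); m=8: 344 nm (UV).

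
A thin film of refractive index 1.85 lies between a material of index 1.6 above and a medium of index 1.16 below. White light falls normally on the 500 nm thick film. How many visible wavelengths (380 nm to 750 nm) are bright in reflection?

3

Top surface (1.6 → 1.85): reflection off a higher-index medium gives a half-wave phase shift.
At the lower boundary (n = 1.85 to n = 1.16) the reflected ray undergoes no phase shift.
Net: one phase inversion between the two reflected rays.
So the condition for constructive reflection is 2 n t = (m + ½) λ.
λ = 2 n t / (m + ½) = 1850 / (m + ½) nm.
m=1: 1233 nm (IR); m=2: 740 nm (visible); m=3: 529 nm (visible); m=4: 411 nm (visible); m=5: 336 nm (UV).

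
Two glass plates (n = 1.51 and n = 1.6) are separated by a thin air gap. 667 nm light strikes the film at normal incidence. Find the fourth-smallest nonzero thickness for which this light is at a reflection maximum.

1167 nm

Top surface (1.51 → 1.0): reflection off a lower-index medium gives no phase shift.
Ray reflecting at the bottom interface goes from n = 1.0 toward n = 1.6: a half-wave phase shift.
Net: one phase inversion between the two reflected rays.
With one net inversion, constructive interference in reflection requires 2 n t = (m + ½) λ.
The fourth-smallest nonzero thickness corresponds to m = 3: t = (m + ½) λ / (2 n) = 3.50 × 667 / (2 × 1.0) = 1167 nm.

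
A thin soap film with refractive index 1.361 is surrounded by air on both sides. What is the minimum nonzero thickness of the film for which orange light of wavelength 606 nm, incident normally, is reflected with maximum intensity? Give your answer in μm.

Ray reflecting at the top interface goes from n = 1.0 toward n = 1.361: a half-wave phase shift.
Ray reflecting at the bottom interface goes from n = 1.361 toward n = 1.0: no phase shift.
The two reflections differ by half a wavelength.
For strong reflection here: 2 n t = (m + ½) λ.
Minimum at m = 0: t = λ / (4 n) = 606 / (4 × 1.361) = 111 nm.

0.111 μm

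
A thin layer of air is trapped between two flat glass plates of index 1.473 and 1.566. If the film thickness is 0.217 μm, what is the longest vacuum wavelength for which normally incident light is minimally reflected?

At the upper boundary (n = 1.473 to n = 1.0) the reflected ray undergoes no phase shift.
At the lower boundary (n = 1.0 to n = 1.566) the reflected ray undergoes a half-wave phase shift.
The two reflections differ by half a wavelength.
With one net inversion, destructive interference in reflection requires 2 n t = m λ.
λ = 2 n t / m. The longest wavelength is m = 1: λ = 2 × 1.0 × 217 / 1.00 = 434 nm.

434 nm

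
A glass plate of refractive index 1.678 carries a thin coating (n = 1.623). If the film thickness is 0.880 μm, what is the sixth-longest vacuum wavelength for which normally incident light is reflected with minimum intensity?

Ray reflecting at the top interface goes from n = 1.0 toward n = 1.623: a half-wave phase shift.
Bottom surface (1.623 → 1.678): reflection off a higher-index medium gives a half-wave phase shift.
The two reflections carry the same phase change, so no net offset.
With no net inversion, destructive interference in reflection requires 2 n t = (m + ½) λ.
λ = 2 n t / (m + ½). The sixth-longest wavelength is m = 5: λ = 2 × 1.623 × 880 / 5.50 = 519 nm.

519 nm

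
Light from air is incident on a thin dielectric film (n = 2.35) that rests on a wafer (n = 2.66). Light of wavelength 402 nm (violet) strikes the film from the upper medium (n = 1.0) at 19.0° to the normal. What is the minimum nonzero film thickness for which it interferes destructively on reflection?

43.2 nm

Ray reflecting at the top interface goes from n = 1.0 toward n = 2.35: a half-wave phase shift.
Ray reflecting at the bottom interface goes from n = 2.35 toward n = 2.66: a half-wave phase shift.
The two reflections carry the same phase change, so no net offset.
For dark reflection here: 2 n t cos θ_r = (m + ½) λ.
Snell's law: 1.0 sin 19.0° = 2.35 sin θ_r → sin θ_r = 0.139, cos θ_r = 0.990.
Minimum at m = 0: t = λ / (4 n cos θ_r) = 402 / (4 × 2.35 × 0.990) = 43.2 nm.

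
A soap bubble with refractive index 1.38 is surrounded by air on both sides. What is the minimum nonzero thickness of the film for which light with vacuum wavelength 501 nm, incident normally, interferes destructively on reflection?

182 nm

Ray reflecting at the top interface goes from n = 1.0 toward n = 1.38: a half-wave phase shift.
Ray reflecting at the bottom interface goes from n = 1.38 toward n = 1.0: no phase shift.
The two reflections differ by half a wavelength.
With one net inversion, destructive interference in reflection requires 2 n t = m λ.
Minimum nonzero at m = 1: t = λ / (2 n) = 501 / (2 × 1.38) = 182 nm.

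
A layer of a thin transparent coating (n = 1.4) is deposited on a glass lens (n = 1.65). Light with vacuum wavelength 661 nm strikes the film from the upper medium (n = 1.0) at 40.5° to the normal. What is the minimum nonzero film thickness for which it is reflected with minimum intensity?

133 nm

At the upper boundary (n = 1.0 to n = 1.4) the reflected ray undergoes a half-wave phase shift.
Ray reflecting at the bottom interface goes from n = 1.4 toward n = 1.65: a half-wave phase shift.
Zero or two π shifts → no net half-wave offset.
For weak reflection here: 2 n t cos θ_r = (m + ½) λ.
Snell's law: 1.0 sin 40.5° = 1.4 sin θ_r → sin θ_r = 0.464, cos θ_r = 0.886.
Minimum at m = 0: t = λ / (4 n cos θ_r) = 661 / (4 × 1.4 × 0.886) = 133 nm.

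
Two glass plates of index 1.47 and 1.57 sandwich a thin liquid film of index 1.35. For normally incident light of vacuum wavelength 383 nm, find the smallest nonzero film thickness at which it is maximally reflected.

Top surface (1.47 → 1.35): reflection off a lower-index medium gives no phase shift.
Ray reflecting at the bottom interface goes from n = 1.35 toward n = 1.57: a half-wave phase shift.
Net: one phase inversion between the two reflected rays.
For bright reflection here: 2 n t = (m + ½) λ.
Minimum at m = 0: t = λ / (4 n) = 383 / (4 × 1.35) = 70.9 nm.

70.9 nm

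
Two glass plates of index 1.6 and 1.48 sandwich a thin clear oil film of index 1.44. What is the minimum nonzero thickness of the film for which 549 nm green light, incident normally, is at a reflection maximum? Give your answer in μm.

0.0953 μm

Ray reflecting at the top interface goes from n = 1.6 toward n = 1.44: no phase shift.
At the lower boundary (n = 1.44 to n = 1.48) the reflected ray undergoes a half-wave phase shift.
Net: one phase inversion between the two reflected rays.
So the condition for constructive reflection is 2 n t = (m + ½) λ.
Minimum at m = 0: t = λ / (4 n) = 549 / (4 × 1.44) = 95.3 nm.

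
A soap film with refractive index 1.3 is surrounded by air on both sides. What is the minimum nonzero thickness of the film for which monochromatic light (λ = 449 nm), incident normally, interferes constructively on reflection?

86.3 nm

Top surface (1.0 → 1.3): reflection off a higher-index medium gives a half-wave phase shift.
Bottom surface (1.3 → 1.0): reflection off a lower-index medium gives no phase shift.
Exactly one π shift → a net half-wave offset.
With one net inversion, constructive interference in reflection requires 2 n t = (m + ½) λ.
Minimum at m = 0: t = λ / (4 n) = 449 / (4 × 1.3) = 86.3 nm.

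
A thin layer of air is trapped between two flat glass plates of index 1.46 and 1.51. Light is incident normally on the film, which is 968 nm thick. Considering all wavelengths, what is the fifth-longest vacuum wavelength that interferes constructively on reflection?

430 nm

Ray reflecting at the top interface goes from n = 1.46 toward n = 1.0: no phase shift.
At the lower boundary (n = 1.0 to n = 1.51) the reflected ray undergoes a half-wave phase shift.
Net: one phase inversion between the two reflected rays.
So the condition for constructive reflection is 2 n t = (m + ½) λ.
λ = 2 n t / (m + ½). The fifth-longest wavelength is m = 4: λ = 2 × 1.0 × 968 / 4.50 = 430 nm.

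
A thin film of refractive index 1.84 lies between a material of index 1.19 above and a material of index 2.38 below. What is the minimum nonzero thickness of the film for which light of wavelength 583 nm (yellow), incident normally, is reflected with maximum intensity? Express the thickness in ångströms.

1584 Å

Top surface (1.19 → 1.84): reflection off a higher-index medium gives a half-wave phase shift.
At the lower boundary (n = 1.84 to n = 2.38) the reflected ray undergoes a half-wave phase shift.
Net: no relative phase inversion (both shifts match).
So the condition for constructive reflection is 2 n t = m λ.
Minimum nonzero at m = 1: t = λ / (2 n) = 583 / (2 × 1.84) = 158 nm.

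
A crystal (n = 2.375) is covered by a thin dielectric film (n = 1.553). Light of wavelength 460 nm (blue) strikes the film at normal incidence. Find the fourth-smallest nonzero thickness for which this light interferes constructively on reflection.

592 nm

Top surface (1.0 → 1.553): reflection off a higher-index medium gives a half-wave phase shift.
Bottom surface (1.553 → 2.375): reflection off a higher-index medium gives a half-wave phase shift.
Zero or two π shifts → no net half-wave offset.
With no net inversion, constructive interference in reflection requires 2 n t = m λ.
The fourth-smallest nonzero thickness corresponds to m = 4: t = m λ / (2 n) = 4.00 × 460 / (2 × 1.553) = 592 nm.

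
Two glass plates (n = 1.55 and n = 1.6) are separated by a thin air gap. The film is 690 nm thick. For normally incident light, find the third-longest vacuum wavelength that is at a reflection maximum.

552 nm

At the upper boundary (n = 1.55 to n = 1.0) the reflected ray undergoes no phase shift.
Bottom surface (1.0 → 1.6): reflection off a higher-index medium gives a half-wave phase shift.
The two reflections differ by half a wavelength.
For maximum reflection here: 2 n t = (m + ½) λ.
λ = 2 n t / (m + ½). The third-longest wavelength is m = 2: λ = 2 × 1.0 × 690 / 2.50 = 552 nm.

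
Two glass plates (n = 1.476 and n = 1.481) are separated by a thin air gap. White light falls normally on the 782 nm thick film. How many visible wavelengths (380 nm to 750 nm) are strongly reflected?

2

Ray reflecting at the top interface goes from n = 1.476 toward n = 1.0: no phase shift.
At the lower boundary (n = 1.0 to n = 1.481) the reflected ray undergoes a half-wave phase shift.
Net: one phase inversion between the two reflected rays.
For bright reflection here: 2 n t = (m + ½) λ.
λ = 2 n t / (m + ½) = 1564 / (m + ½) nm.
m=1: 1043 nm (IR); m=2: 626 nm (visible); m=3: 447 nm (visible); m=4: 348 nm (UV).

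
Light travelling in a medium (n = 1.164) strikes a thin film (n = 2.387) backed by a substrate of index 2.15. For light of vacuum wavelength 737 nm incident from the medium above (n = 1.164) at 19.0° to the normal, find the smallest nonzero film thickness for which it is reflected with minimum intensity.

156 nm

Ray reflecting at the top interface goes from n = 1.164 toward n = 2.387: a half-wave phase shift.
Ray reflecting at the bottom interface goes from n = 2.387 toward n = 2.15: no phase shift.
Exactly one π shift → a net half-wave offset.
For minimum reflection here: 2 n t cos θ_r = m λ.
Snell's law: 1.164 sin 19.0° = 2.387 sin θ_r → sin θ_r = 0.159, cos θ_r = 0.987.
Minimum nonzero at m = 1: t = λ / (2 n cos θ_r) = 737 / (2 × 2.387 × 0.987) = 156 nm.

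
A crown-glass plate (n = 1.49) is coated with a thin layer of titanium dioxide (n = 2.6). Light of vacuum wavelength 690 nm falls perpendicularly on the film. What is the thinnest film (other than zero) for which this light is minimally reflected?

Top surface (1.0 → 2.6): reflection off a higher-index medium gives a half-wave phase shift.
Bottom surface (2.6 → 1.49): reflection off a lower-index medium gives no phase shift.
Net: one phase inversion between the two reflected rays.
So the condition for destructive reflection is 2 n t = m λ.
Minimum nonzero at m = 1: t = λ / (2 n) = 690 / (2 × 2.6) = 133 nm.

133 nm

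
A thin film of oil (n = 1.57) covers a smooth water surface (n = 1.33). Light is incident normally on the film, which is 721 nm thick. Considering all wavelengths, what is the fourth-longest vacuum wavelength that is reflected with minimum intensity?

566 nm

Ray reflecting at the top interface goes from n = 1.0 toward n = 1.57: a half-wave phase shift.
Ray reflecting at the bottom interface goes from n = 1.57 toward n = 1.33: no phase shift.
Exactly one π shift → a net half-wave offset.
For weak reflection here: 2 n t = m λ.
λ = 2 n t / m. The fourth-longest wavelength is m = 4: λ = 2 × 1.57 × 721 / 4.00 = 566 nm.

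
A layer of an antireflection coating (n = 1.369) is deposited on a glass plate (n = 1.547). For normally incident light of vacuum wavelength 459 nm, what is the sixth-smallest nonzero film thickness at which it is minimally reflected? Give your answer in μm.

0.922 μm

At the upper boundary (n = 1.0 to n = 1.369) the reflected ray undergoes a half-wave phase shift.
At the lower boundary (n = 1.369 to n = 1.547) the reflected ray undergoes a half-wave phase shift.
The two reflections carry the same phase change, so no net offset.
With no net inversion, destructive interference in reflection requires 2 n t = (m + ½) λ.
The sixth-smallest nonzero thickness corresponds to m = 5: t = (m + ½) λ / (2 n) = 5.50 × 459 / (2 × 1.369) = 922 nm.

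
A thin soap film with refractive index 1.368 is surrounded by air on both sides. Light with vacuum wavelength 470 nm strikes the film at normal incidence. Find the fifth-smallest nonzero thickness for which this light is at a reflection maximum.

Ray reflecting at the top interface goes from n = 1.0 toward n = 1.368: a half-wave phase shift.
At the lower boundary (n = 1.368 to n = 1.0) the reflected ray undergoes no phase shift.
Net: one phase inversion between the two reflected rays.
So the condition for constructive reflection is 2 n t = (m + ½) λ.
The fifth-smallest nonzero thickness corresponds to m = 4: t = (m + ½) λ / (2 n) = 4.50 × 470 / (2 × 1.368) = 773 nm.

773 nm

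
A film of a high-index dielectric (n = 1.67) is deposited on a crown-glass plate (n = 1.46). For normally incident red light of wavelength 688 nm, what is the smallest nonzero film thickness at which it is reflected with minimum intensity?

206 nm

At the upper boundary (n = 1.0 to n = 1.67) the reflected ray undergoes a half-wave phase shift.
Bottom surface (1.67 → 1.46): reflection off a lower-index medium gives no phase shift.
Net: one phase inversion between the two reflected rays.
For minimum reflection here: 2 n t = m λ.
The smallest nonzero thickness corresponds to m = 1: t = m λ / (2 n) = 1.00 × 688 / (2 × 1.67) = 206 nm.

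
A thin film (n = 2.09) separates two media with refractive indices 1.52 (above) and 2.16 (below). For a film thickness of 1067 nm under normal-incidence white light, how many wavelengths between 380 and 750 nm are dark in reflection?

6

At the upper boundary (n = 1.52 to n = 2.09) the reflected ray undergoes a half-wave phase shift.
At the lower boundary (n = 2.09 to n = 2.16) the reflected ray undergoes a half-wave phase shift.
Zero or two π shifts → no net half-wave offset.
With no net inversion, destructive interference in reflection requires 2 n t = (m + ½) λ.
λ = 2 n t / (m + ½) = 4460 / (m + ½) nm.
m=5: 811 nm (IR); m=6: 686 nm (visible); m=7: 595 nm (visible); m=8: 525 nm (visible); m=9: 469 nm (visible); m=10: 425 nm (visible); m=11: 388 nm (visible); m=12: 357 nm (UV).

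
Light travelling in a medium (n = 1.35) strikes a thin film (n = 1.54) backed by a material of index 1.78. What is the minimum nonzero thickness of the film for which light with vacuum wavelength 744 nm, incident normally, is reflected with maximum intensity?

Ray reflecting at the top interface goes from n = 1.35 toward n = 1.54: a half-wave phase shift.
Bottom surface (1.54 → 1.78): reflection off a higher-index medium gives a half-wave phase shift.
Net: no relative phase inversion (both shifts match).
With no net inversion, constructive interference in reflection requires 2 n t = m λ.
Minimum nonzero at m = 1: t = λ / (2 n) = 744 / (2 × 1.54) = 242 nm.

242 nm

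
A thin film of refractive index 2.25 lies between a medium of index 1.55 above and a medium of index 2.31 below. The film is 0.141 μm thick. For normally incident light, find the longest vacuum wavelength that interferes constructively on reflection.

Top surface (1.55 → 2.25): reflection off a higher-index medium gives a half-wave phase shift.
At the lower boundary (n = 2.25 to n = 2.31) the reflected ray undergoes a half-wave phase shift.
Net: no relative phase inversion (both shifts match).
So the condition for constructive reflection is 2 n t = m λ.
λ = 2 n t / m. The longest wavelength is m = 1: λ = 2 × 2.25 × 141 / 1.00 = 635 nm.

635 nm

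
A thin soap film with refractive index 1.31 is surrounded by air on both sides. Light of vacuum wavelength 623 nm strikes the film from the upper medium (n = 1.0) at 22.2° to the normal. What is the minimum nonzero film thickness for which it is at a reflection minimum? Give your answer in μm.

0.248 μm

At the upper boundary (n = 1.0 to n = 1.31) the reflected ray undergoes a half-wave phase shift.
Ray reflecting at the bottom interface goes from n = 1.31 toward n = 1.0: no phase shift.
Exactly one π shift → a net half-wave offset.
So the condition for destructive reflection is 2 n t cos θ_r = m λ.
Snell's law: 1.0 sin 22.2° = 1.31 sin θ_r → sin θ_r = 0.288, cos θ_r = 0.958.
Minimum nonzero at m = 1: t = λ / (2 n cos θ_r) = 623 / (2 × 1.31 × 0.958) = 248 nm.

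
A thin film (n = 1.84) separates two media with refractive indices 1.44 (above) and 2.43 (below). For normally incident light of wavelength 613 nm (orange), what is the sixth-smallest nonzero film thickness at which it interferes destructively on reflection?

916 nm

Ray reflecting at the top interface goes from n = 1.44 toward n = 1.84: a half-wave phase shift.
Bottom surface (1.84 → 2.43): reflection off a higher-index medium gives a half-wave phase shift.
The two reflections carry the same phase change, so no net offset.
So the condition for destructive reflection is 2 n t = (m + ½) λ.
The sixth-smallest nonzero thickness corresponds to m = 5: t = (m + ½) λ / (2 n) = 5.50 × 613 / (2 × 1.84) = 916 nm.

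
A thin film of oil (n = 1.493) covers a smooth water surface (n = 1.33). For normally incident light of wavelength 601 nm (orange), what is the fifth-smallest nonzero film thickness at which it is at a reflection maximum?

906 nm

At the upper boundary (n = 1.0 to n = 1.493) the reflected ray undergoes a half-wave phase shift.
At the lower boundary (n = 1.493 to n = 1.33) the reflected ray undergoes no phase shift.
Net: one phase inversion between the two reflected rays.
So the condition for constructive reflection is 2 n t = (m + ½) λ.
The fifth-smallest nonzero thickness corresponds to m = 4: t = (m + ½) λ / (2 n) = 4.50 × 601 / (2 × 1.493) = 906 nm.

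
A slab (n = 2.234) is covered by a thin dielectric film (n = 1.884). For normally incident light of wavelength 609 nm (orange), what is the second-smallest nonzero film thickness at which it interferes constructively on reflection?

Top surface (1.0 → 1.884): reflection off a higher-index medium gives a half-wave phase shift.
Ray reflecting at the bottom interface goes from n = 1.884 toward n = 2.234: a half-wave phase shift.
Zero or two π shifts → no net half-wave offset.
For strong reflection here: 2 n t = m λ.
The second-smallest nonzero thickness corresponds to m = 2: t = m λ / (2 n) = 2.00 × 609 / (2 × 1.884) = 323 nm.

323 nm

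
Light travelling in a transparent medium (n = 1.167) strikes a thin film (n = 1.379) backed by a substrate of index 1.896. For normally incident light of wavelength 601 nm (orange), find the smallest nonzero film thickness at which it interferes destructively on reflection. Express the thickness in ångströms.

Top surface (1.167 → 1.379): reflection off a higher-index medium gives a half-wave phase shift.
Bottom surface (1.379 → 1.896): reflection off a higher-index medium gives a half-wave phase shift.
Zero or two π shifts → no net half-wave offset.
So the condition for destructive reflection is 2 n t = (m + ½) λ.
Minimum at m = 0: t = λ / (4 n) = 601 / (4 × 1.379) = 109 nm.

1090 Å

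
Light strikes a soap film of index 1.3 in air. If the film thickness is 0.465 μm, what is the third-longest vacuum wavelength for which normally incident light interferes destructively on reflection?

403 nm

At the upper boundary (n = 1.0 to n = 1.3) the reflected ray undergoes a half-wave phase shift.
Ray reflecting at the bottom interface goes from n = 1.3 toward n = 1.0: no phase shift.
Exactly one π shift → a net half-wave offset.
For dark reflection here: 2 n t = m λ.
λ = 2 n t / m. The third-longest wavelength is m = 3: λ = 2 × 1.3 × 465 / 3.00 = 403 nm.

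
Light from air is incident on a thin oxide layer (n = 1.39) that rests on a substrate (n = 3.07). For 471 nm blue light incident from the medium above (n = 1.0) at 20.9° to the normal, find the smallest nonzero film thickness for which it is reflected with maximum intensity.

175 nm

Top surface (1.0 → 1.39): reflection off a higher-index medium gives a half-wave phase shift.
Bottom surface (1.39 → 3.07): reflection off a higher-index medium gives a half-wave phase shift.
Zero or two π shifts → no net half-wave offset.
For bright reflection here: 2 n t cos θ_r = m λ.
Snell's law: 1.0 sin 20.9° = 1.39 sin θ_r → sin θ_r = 0.257, cos θ_r = 0.967.
Minimum nonzero at m = 1: t = λ / (2 n cos θ_r) = 471 / (2 × 1.39 × 0.967) = 175 nm.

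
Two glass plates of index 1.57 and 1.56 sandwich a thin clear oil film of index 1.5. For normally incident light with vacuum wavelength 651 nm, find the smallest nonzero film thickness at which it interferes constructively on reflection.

At the upper boundary (n = 1.57 to n = 1.5) the reflected ray undergoes no phase shift.
Bottom surface (1.5 → 1.56): reflection off a higher-index medium gives a half-wave phase shift.
The two reflections differ by half a wavelength.
For strong reflection here: 2 n t = (m + ½) λ.
Minimum at m = 0: t = λ / (4 n) = 651 / (4 × 1.5) = 109 nm.

109 nm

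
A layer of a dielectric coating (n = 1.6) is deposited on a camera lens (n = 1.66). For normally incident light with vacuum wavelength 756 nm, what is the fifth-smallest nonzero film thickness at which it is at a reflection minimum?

Ray reflecting at the top interface goes from n = 1.0 toward n = 1.6: a half-wave phase shift.
Bottom surface (1.6 → 1.66): reflection off a higher-index medium gives a half-wave phase shift.
Zero or two π shifts → no net half-wave offset.
For dark reflection here: 2 n t = (m + ½) λ.
The fifth-smallest nonzero thickness corresponds to m = 4: t = (m + ½) λ / (2 n) = 4.50 × 756 / (2 × 1.6) = 1063 nm.

1063 nm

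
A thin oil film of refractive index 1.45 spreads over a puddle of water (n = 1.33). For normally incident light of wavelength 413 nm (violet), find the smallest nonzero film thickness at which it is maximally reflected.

Top surface (1.0 → 1.45): reflection off a higher-index medium gives a half-wave phase shift.
Ray reflecting at the bottom interface goes from n = 1.45 toward n = 1.33: no phase shift.
The two reflections differ by half a wavelength.
With one net inversion, constructive interference in reflection requires 2 n t = (m + ½) λ.
Minimum at m = 0: t = λ / (4 n) = 413 / (4 × 1.45) = 71.2 nm.

71.2 nm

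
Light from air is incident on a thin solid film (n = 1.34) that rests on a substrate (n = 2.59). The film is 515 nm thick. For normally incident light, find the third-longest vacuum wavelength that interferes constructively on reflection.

460 nm

Top surface (1.0 → 1.34): reflection off a higher-index medium gives a half-wave phase shift.
Ray reflecting at the bottom interface goes from n = 1.34 toward n = 2.59: a half-wave phase shift.
Zero or two π shifts → no net half-wave offset.
With no net inversion, constructive interference in reflection requires 2 n t = m λ.
λ = 2 n t / m. The third-longest wavelength is m = 3: λ = 2 × 1.34 × 515 / 3.00 = 460 nm.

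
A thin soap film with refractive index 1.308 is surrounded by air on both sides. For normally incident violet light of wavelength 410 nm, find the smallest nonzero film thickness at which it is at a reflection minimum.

157 nm

Top surface (1.0 → 1.308): reflection off a higher-index medium gives a half-wave phase shift.
Bottom surface (1.308 → 1.0): reflection off a lower-index medium gives no phase shift.
Net: one phase inversion between the two reflected rays.
With one net inversion, destructive interference in reflection requires 2 n t = m λ.
Minimum nonzero at m = 1: t = λ / (2 n) = 410 / (2 × 1.308) = 157 nm.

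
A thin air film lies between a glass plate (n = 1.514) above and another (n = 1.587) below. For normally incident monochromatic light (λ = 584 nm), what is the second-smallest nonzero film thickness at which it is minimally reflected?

584 nm

Ray reflecting at the top interface goes from n = 1.514 toward n = 1.0: no phase shift.
Bottom surface (1.0 → 1.587): reflection off a higher-index medium gives a half-wave phase shift.
Exactly one π shift → a net half-wave offset.
So the condition for destructive reflection is 2 n t = m λ.
The second-smallest nonzero thickness corresponds to m = 2: t = m λ / (2 n) = 2.00 × 584 / (2 × 1.0) = 584 nm.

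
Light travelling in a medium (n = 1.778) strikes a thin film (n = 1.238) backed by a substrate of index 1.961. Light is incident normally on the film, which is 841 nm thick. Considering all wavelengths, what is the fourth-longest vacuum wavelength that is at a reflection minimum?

At the upper boundary (n = 1.778 to n = 1.238) the reflected ray undergoes no phase shift.
Bottom surface (1.238 → 1.961): reflection off a higher-index medium gives a half-wave phase shift.
Net: one phase inversion between the two reflected rays.
So the condition for destructive reflection is 2 n t = m λ.
λ = 2 n t / m. The fourth-longest wavelength is m = 4: λ = 2 × 1.238 × 841 / 4.00 = 521 nm.

521 nm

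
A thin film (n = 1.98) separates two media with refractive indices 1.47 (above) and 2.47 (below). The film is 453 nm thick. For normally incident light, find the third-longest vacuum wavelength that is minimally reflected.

718 nm

Top surface (1.47 → 1.98): reflection off a higher-index medium gives a half-wave phase shift.
Ray reflecting at the bottom interface goes from n = 1.98 toward n = 2.47: a half-wave phase shift.
The two reflections carry the same phase change, so no net offset.
For minimum reflection here: 2 n t = (m + ½) λ.
λ = 2 n t / (m + ½). The third-longest wavelength is m = 2: λ = 2 × 1.98 × 453 / 2.50 = 718 nm.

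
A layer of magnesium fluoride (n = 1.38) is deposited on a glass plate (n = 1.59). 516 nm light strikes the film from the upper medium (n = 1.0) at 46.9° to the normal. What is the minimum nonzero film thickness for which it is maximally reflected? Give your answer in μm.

Ray reflecting at the top interface goes from n = 1.0 toward n = 1.38: a half-wave phase shift.
At the lower boundary (n = 1.38 to n = 1.59) the reflected ray undergoes a half-wave phase shift.
Zero or two π shifts → no net half-wave offset.
So the condition for constructive reflection is 2 n t cos θ_r = m λ.
Snell's law: 1.0 sin 46.9° = 1.38 sin θ_r → sin θ_r = 0.529, cos θ_r = 0.849.
Minimum nonzero at m = 1: t = λ / (2 n cos θ_r) = 516 / (2 × 1.38 × 0.849) = 220 nm.

0.220 μm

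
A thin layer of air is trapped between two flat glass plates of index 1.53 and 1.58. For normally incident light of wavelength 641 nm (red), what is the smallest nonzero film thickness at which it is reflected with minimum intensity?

321 nm

Ray reflecting at the top interface goes from n = 1.53 toward n = 1.0: no phase shift.
Bottom surface (1.0 → 1.58): reflection off a higher-index medium gives a half-wave phase shift.
Exactly one π shift → a net half-wave offset.
So the condition for destructive reflection is 2 n t = m λ.
The smallest nonzero thickness corresponds to m = 1: t = m λ / (2 n) = 1.00 × 641 / (2 × 1.0) = 321 nm.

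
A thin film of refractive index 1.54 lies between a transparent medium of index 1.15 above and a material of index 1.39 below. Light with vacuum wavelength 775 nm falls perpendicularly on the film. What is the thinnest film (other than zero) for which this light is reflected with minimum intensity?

At the upper boundary (n = 1.15 to n = 1.54) the reflected ray undergoes a half-wave phase shift.
Ray reflecting at the bottom interface goes from n = 1.54 toward n = 1.39: no phase shift.
Net: one phase inversion between the two reflected rays.
So the condition for destructive reflection is 2 n t = m λ.
Minimum nonzero at m = 1: t = λ / (2 n) = 775 / (2 × 1.54) = 252 nm.

252 nm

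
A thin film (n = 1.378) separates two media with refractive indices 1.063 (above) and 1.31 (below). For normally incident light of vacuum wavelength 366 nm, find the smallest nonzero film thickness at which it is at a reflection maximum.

66.4 nm

Top surface (1.063 → 1.378): reflection off a higher-index medium gives a half-wave phase shift.
Ray reflecting at the bottom interface goes from n = 1.378 toward n = 1.31: no phase shift.
Net: one phase inversion between the two reflected rays.
For bright reflection here: 2 n t = (m + ½) λ.
Minimum at m = 0: t = λ / (4 n) = 366 / (4 × 1.378) = 66.4 nm.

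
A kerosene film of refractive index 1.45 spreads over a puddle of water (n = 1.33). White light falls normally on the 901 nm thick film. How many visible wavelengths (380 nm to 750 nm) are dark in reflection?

3

At the upper boundary (n = 1.0 to n = 1.45) the reflected ray undergoes a half-wave phase shift.
At the lower boundary (n = 1.45 to n = 1.33) the reflected ray undergoes no phase shift.
Net: one phase inversion between the two reflected rays.
With one net inversion, destructive interference in reflection requires 2 n t = m λ.
λ = 2 n t / m = 2613 / m nm.
m=3: 871 nm (IR); m=4: 653 nm (visible); m=5: 523 nm (visible); m=6: 435 nm (visible); m=7: 373 nm (UV).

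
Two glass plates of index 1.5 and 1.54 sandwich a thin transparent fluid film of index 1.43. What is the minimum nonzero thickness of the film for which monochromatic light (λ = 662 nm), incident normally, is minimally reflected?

231 nm

Ray reflecting at the top interface goes from n = 1.5 toward n = 1.43: no phase shift.
Bottom surface (1.43 → 1.54): reflection off a higher-index medium gives a half-wave phase shift.
The two reflections differ by half a wavelength.
So the condition for destructive reflection is 2 n t = m λ.
Minimum nonzero at m = 1: t = λ / (2 n) = 662 / (2 × 1.43) = 231 nm.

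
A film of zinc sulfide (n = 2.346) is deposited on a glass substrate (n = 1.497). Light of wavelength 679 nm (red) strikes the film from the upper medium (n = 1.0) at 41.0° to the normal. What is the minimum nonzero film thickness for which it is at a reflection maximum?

75.4 nm

Ray reflecting at the top interface goes from n = 1.0 toward n = 2.346: a half-wave phase shift.
At the lower boundary (n = 2.346 to n = 1.497) the reflected ray undergoes no phase shift.
Net: one phase inversion between the two reflected rays.
With one net inversion, constructive interference in reflection requires 2 n t cos θ_r = (m + ½) λ.
Snell's law: 1.0 sin 41.0° = 2.346 sin θ_r → sin θ_r = 0.280, cos θ_r = 0.960.
Minimum at m = 0: t = λ / (4 n cos θ_r) = 679 / (4 × 2.346 × 0.960) = 75.4 nm.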